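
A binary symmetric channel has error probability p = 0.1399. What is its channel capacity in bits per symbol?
0.4160 bits

For a binary symmetric channel (BSC) with error probability p:
Capacity C = 1 - H(p) bits per symbol

where H(p) = -p log₂(p) - (1-p) log₂(1-p) is the binary entropy function.

H(0.1399) = 0.5840 bits
C = 1 - 0.5840 = 0.4160 bits per symbol

This means we can reliably transmit up to 0.4160 bits of information per channel use.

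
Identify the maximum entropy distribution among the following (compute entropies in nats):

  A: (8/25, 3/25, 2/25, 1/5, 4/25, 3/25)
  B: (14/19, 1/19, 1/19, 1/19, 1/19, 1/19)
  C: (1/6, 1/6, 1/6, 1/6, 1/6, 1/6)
C

For a discrete distribution over n outcomes, entropy is maximized by the uniform distribution.

Computing entropies:
H(A) = 1.6906 nats
H(B) = 0.9999 nats
H(C) = 1.7918 nats

The uniform distribution (where all probabilities equal 1/6) achieves the maximum entropy of log_e(6) = 1.7918 nats.

Distribution C has the highest entropy.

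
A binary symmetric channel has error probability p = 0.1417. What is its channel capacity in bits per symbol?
0.4113 bits

For a binary symmetric channel (BSC) with error probability p:
Capacity C = 1 - H(p) bits per symbol

where H(p) = -p log₂(p) - (1-p) log₂(1-p) is the binary entropy function.

H(0.1417) = 0.5887 bits
C = 1 - 0.5887 = 0.4113 bits per symbol

This means we can reliably transmit up to 0.4113 bits of information per channel use.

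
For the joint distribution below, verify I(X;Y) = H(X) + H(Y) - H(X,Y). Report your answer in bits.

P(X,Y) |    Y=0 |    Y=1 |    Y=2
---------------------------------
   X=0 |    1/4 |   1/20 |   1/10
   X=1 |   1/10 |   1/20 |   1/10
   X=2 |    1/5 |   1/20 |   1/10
I(X;Y) = 0.0234 bits

Mutual information has multiple equivalent forms:
- I(X;Y) = H(X) - H(X|Y)
- I(X;Y) = H(Y) - H(Y|X)
- I(X;Y) = H(X) + H(Y) - H(X,Y)

Computing all quantities:
H(X) = 1.5589, H(Y) = 1.4060, H(X,Y) = 2.9414
H(X|Y) = 1.5354, H(Y|X) = 1.3826

Verification:
H(X) - H(X|Y) = 1.5589 - 1.5354 = 0.0234
H(Y) - H(Y|X) = 1.4060 - 1.3826 = 0.0234
H(X) + H(Y) - H(X,Y) = 1.5589 + 1.4060 - 2.9414 = 0.0234

All forms give I(X;Y) = 0.0234 bits. ✓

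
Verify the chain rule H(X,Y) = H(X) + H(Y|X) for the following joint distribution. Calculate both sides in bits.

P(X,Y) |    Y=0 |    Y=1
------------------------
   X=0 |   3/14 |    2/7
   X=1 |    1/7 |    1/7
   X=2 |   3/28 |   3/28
H(X,Y) = 2.4852, H(X) = 1.4926, H(Y|X) = 0.9926 (all in bits)

Chain rule: H(X,Y) = H(X) + H(Y|X)

Left side — joint entropy directly:
H(X,Y) = -Σ p(x,y) log p(x,y) = 2.4852 bits

Right side — compute H(Y|X) from the conditional distributions:
P(X) = (1/2, 2/7, 3/14), so H(X) = 1.4926 bits
H(Y|X) = Σ_x P(X=x) · H(Y|X=x):
  P(Y|X=0) = (3/7, 4/7), H(Y|X=0) = 0.9852, weight P(X=0) = 1/2
  P(Y|X=1) = (1/2, 1/2), H(Y|X=1) = 1.0000, weight P(X=1) = 2/7
  P(Y|X=2) = (1/2, 1/2), H(Y|X=2) = 1.0000, weight P(X=2) = 3/14
H(Y|X) = 0.9926 bits

H(X) + H(Y|X) = 1.4926 + 0.9926 = 2.4852 bits

Both sides equal 2.4852 bits. ✓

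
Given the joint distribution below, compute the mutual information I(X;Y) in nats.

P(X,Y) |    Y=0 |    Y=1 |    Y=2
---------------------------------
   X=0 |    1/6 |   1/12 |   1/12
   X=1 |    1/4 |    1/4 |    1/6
0.0095 nats

Mutual information: I(X;Y) = H(X) + H(Y) - H(X,Y)

Marginals:
P(X) = (1/3, 2/3), H(X) = 0.6365 nats
P(Y) = (5/12, 1/3, 1/4), H(Y) = 1.0776 nats

Joint entropy: H(X,Y) = 1.7046 nats

I(X;Y) = 0.6365 + 1.0776 - 1.7046 = 0.0095 nats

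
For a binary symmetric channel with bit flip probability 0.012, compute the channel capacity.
0.9062 bits

For a binary symmetric channel (BSC) with error probability p:
Capacity C = 1 - H(p) bits per symbol

where H(p) = -p log₂(p) - (1-p) log₂(1-p) is the binary entropy function.

H(0.012) = 0.0938 bits
C = 1 - 0.0938 = 0.9062 bits per symbol

This means we can reliably transmit up to 0.9062 bits of information per channel use.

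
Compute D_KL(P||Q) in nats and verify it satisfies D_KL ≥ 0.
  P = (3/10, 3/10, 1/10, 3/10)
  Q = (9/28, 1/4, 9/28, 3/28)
0.2261 nats

KL divergence satisfies the Gibbs inequality: D_KL(P||Q) ≥ 0 for all distributions P, Q.

D_KL(P||Q) = Σ p(x) log(p(x)/q(x))
Term by term:
  x=0: 3/10 × log_e[(3/10)/(9/28)] = -0.0207
  x=1: 3/10 × log_e[(3/10)/(1/4)] = 0.0547
  x=2: 1/10 × log_e[(1/10)/(9/28)] = -0.1168
  x=3: 3/10 × log_e[(3/10)/(3/28)] = 0.3089
D_KL(P||Q) = 0.2261 nats

D_KL(P||Q) = 0.2261 ≥ 0 ✓

This non-negativity is a fundamental property: relative entropy cannot be negative because it measures how different Q is from P.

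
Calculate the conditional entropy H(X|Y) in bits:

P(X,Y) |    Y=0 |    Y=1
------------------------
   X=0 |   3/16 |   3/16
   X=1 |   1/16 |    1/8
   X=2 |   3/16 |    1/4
1.4948 bits

Using the chain rule: H(X|Y) = H(X,Y) - H(Y)

First, compute H(X,Y) = 2.4835 bits

Marginal P(Y) = (7/16, 9/16)
H(Y) = 0.9887 bits

H(X|Y) = H(X,Y) - H(Y) = 2.4835 - 0.9887 = 1.4948 bits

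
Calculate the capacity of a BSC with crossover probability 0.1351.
0.4287 bits

For a binary symmetric channel (BSC) with error probability p:
Capacity C = 1 - H(p) bits per symbol

where H(p) = -p log₂(p) - (1-p) log₂(1-p) is the binary entropy function.

H(0.1351) = 0.5713 bits
C = 1 - 0.5713 = 0.4287 bits per symbol

This means we can reliably transmit up to 0.4287 bits of information per channel use.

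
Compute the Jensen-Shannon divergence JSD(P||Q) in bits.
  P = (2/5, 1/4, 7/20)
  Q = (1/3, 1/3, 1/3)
0.0066 bits

Jensen-Shannon divergence is:
JSD(P||Q) = 0.5 × D_KL(P||M) + 0.5 × D_KL(Q||M)
where M = 0.5 × (P + Q) is the mixture distribution.

M = 0.5 × (2/5, 1/4, 7/20) + 0.5 × (1/3, 1/3, 1/3) = (11/30, 7/24, 0.341667)

D_KL(P||M) = 0.0068 bits
D_KL(Q||M) = 0.0065 bits

JSD(P||Q) = 0.5 × 0.0068 + 0.5 × 0.0065 = 0.0066 bits

Unlike KL divergence, JSD is symmetric and bounded: 0 ≤ JSD ≤ log(2).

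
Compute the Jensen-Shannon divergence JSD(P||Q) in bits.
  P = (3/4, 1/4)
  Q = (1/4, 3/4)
0.1887 bits

Jensen-Shannon divergence is:
JSD(P||Q) = 0.5 × D_KL(P||M) + 0.5 × D_KL(Q||M)
where M = 0.5 × (P + Q) is the mixture distribution.

M = 0.5 × (3/4, 1/4) + 0.5 × (1/4, 3/4) = (1/2, 1/2)

D_KL(P||M) = 0.1887 bits
D_KL(Q||M) = 0.1887 bits

JSD(P||Q) = 0.5 × 0.1887 + 0.5 × 0.1887 = 0.1887 bits

Unlike KL divergence, JSD is symmetric and bounded: 0 ≤ JSD ≤ log(2).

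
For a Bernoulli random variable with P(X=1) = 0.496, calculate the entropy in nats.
0.6931 nats

The binary entropy function is:
H(p) = -p log(p) - (1-p) log(1-p)

H(0.496) = -0.496 × log_e(0.496) - 0.504 × log_e(0.504)
H(0.496) = 0.6931 nats

Note: Binary entropy is maximized at p=0.5 (H=1 bit) and minimized at p=0 or p=1 (H=0).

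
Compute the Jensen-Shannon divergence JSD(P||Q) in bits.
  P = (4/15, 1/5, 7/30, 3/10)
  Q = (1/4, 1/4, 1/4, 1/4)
0.0041 bits

Jensen-Shannon divergence is:
JSD(P||Q) = 0.5 × D_KL(P||M) + 0.5 × D_KL(Q||M)
where M = 0.5 × (P + Q) is the mixture distribution.

M = 0.5 × (4/15, 1/5, 7/30, 3/10) + 0.5 × (1/4, 1/4, 1/4, 1/4) = (0.258333, 9/40, 0.241667, 11/40)

D_KL(P||M) = 0.0041 bits
D_KL(Q||M) = 0.0040 bits

JSD(P||Q) = 0.5 × 0.0041 + 0.5 × 0.0040 = 0.0041 bits

Unlike KL divergence, JSD is symmetric and bounded: 0 ≤ JSD ≤ log(2).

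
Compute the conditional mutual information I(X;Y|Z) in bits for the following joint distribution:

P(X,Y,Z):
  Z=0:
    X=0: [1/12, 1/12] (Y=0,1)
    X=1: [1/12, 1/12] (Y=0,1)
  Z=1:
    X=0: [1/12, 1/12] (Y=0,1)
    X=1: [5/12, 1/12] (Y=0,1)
0.0492 bits

Conditional mutual information: I(X;Y|Z) = H(X|Z) + H(Y|Z) - H(X,Y|Z)

H(Z) = 0.9183
H(X,Z) = 1.7925 → H(X|Z) = 0.8742
H(Y,Z) = 1.7925 → H(Y|Z) = 0.8742
H(X,Y,Z) = 2.6175 → H(X,Y|Z) = 1.6992

I(X;Y|Z) = 0.8742 + 0.8742 - 1.6992 = 0.0492 bits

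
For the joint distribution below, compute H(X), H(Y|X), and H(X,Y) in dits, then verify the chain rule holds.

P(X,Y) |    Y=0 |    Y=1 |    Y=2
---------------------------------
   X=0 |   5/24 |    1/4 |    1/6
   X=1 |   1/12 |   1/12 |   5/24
H(X,Y) = 0.7439, H(X) = 0.2873, H(Y|X) = 0.4566 (all in dits)

Chain rule: H(X,Y) = H(X) + H(Y|X)

Left side — joint entropy directly:
H(X,Y) = -Σ p(x,y) log p(x,y) = 0.7439 dits

Right side — compute H(Y|X) from the conditional distributions:
P(X) = (5/8, 3/8), so H(X) = 0.2873 dits
H(Y|X) = Σ_x P(X=x) · H(Y|X=x):
  P(Y|X=0) = (1/3, 2/5, 4/15), H(Y|X=0) = 0.4713, weight P(X=0) = 5/8
  P(Y|X=1) = (2/9, 2/9, 5/9), H(Y|X=1) = 0.4321, weight P(X=1) = 3/8
H(Y|X) = 0.4566 dits

H(X) + H(Y|X) = 0.2873 + 0.4566 = 0.7439 dits

Both sides equal 0.7439 dits. ✓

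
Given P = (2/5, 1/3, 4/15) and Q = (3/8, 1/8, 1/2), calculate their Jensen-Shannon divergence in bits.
0.0618 bits

Jensen-Shannon divergence is:
JSD(P||Q) = 0.5 × D_KL(P||M) + 0.5 × D_KL(Q||M)
where M = 0.5 × (P + Q) is the mixture distribution.

M = 0.5 × (2/5, 1/3, 4/15) + 0.5 × (3/8, 1/8, 1/2) = (0.3875, 0.229167, 0.383333)

D_KL(P||M) = 0.0589 bits
D_KL(Q||M) = 0.0646 bits

JSD(P||Q) = 0.5 × 0.0589 + 0.5 × 0.0646 = 0.0618 bits

Unlike KL divergence, JSD is symmetric and bounded: 0 ≤ JSD ≤ log(2).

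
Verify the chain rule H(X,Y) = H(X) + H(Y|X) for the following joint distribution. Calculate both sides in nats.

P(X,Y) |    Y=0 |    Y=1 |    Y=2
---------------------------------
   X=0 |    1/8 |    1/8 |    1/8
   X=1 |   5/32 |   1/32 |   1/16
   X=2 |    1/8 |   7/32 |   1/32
H(X,Y) = 2.0521, H(X) = 1.0822, H(Y|X) = 0.9699 (all in nats)

Chain rule: H(X,Y) = H(X) + H(Y|X)

Left side — joint entropy directly:
H(X,Y) = -Σ p(x,y) log p(x,y) = 2.0521 nats

Right side — compute H(Y|X) from the conditional distributions:
P(X) = (3/8, 1/4, 3/8), so H(X) = 1.0822 nats
H(Y|X) = Σ_x P(X=x) · H(Y|X=x):
  P(Y|X=0) = (1/3, 1/3, 1/3), H(Y|X=0) = 1.0986, weight P(X=0) = 3/8
  P(Y|X=1) = (5/8, 1/8, 1/4), H(Y|X=1) = 0.9003, weight P(X=1) = 1/4
  P(Y|X=2) = (1/3, 7/12, 1/12), H(Y|X=2) = 0.8877, weight P(X=2) = 3/8
H(Y|X) = 0.9699 nats

H(X) + H(Y|X) = 1.0822 + 0.9699 = 2.0521 nats

Both sides equal 2.0521 nats. ✓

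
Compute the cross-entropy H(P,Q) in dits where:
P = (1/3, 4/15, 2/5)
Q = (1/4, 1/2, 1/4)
0.5218 dits

Cross-entropy: H(P,Q) = -Σ p(x) log q(x)

Alternatively: H(P,Q) = H(P) + D_KL(P||Q)
H(P) = 0.4713 dits
D_KL(P||Q) = 0.0505 dits

H(P,Q) = 0.4713 + 0.0505 = 0.5218 dits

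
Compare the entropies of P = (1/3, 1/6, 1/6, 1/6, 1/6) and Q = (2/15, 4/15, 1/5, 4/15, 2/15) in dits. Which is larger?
Q

Computing entropies in dits:
H(P) = 0.6778
H(Q) = 0.6793

Distribution Q has higher entropy.

Intuition: The distribution closer to uniform (more spread out) has higher entropy.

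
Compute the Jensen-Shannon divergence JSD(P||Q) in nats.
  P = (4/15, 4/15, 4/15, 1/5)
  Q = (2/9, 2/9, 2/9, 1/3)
0.0115 nats

Jensen-Shannon divergence is:
JSD(P||Q) = 0.5 × D_KL(P||M) + 0.5 × D_KL(Q||M)
where M = 0.5 × (P + Q) is the mixture distribution.

M = 0.5 × (4/15, 4/15, 4/15, 1/5) + 0.5 × (2/9, 2/9, 2/9, 1/3) = (0.244444, 0.244444, 0.244444, 4/15)

D_KL(P||M) = 0.0121 nats
D_KL(Q||M) = 0.0108 nats

JSD(P||Q) = 0.5 × 0.0121 + 0.5 × 0.0108 = 0.0115 nats

Unlike KL divergence, JSD is symmetric and bounded: 0 ≤ JSD ≤ log(2).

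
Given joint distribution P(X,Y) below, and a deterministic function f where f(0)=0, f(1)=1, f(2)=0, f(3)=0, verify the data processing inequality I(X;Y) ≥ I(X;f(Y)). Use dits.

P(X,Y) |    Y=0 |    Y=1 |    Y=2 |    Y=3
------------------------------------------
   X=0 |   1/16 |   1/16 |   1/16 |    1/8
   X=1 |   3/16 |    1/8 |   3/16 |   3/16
I(X;Y) = 0.0045, I(X;f(Y)) = 0.0001, inequality holds: 0.0045 ≥ 0.0001

Data Processing Inequality: For any Markov chain X → Y → Z, we have I(X;Y) ≥ I(X;Z).

Here Z = f(Y) is a deterministic function of Y, forming X → Y → Z.

Original I(X;Y) = 0.0045 dits

After applying f:
P(X,Z) where Z=f(Y):
- P(X,Z=0) = P(X,Y=0) + P(X,Y=2) + P(X,Y=3)
- P(X,Z=1) = P(X,Y=1)

I(X;Z) = I(X;f(Y)) = 0.0001 dits

Verification: 0.0045 ≥ 0.0001 ✓

Information cannot be created by processing; the function f can only lose information about X.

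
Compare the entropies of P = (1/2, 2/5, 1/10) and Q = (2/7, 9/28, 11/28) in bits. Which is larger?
Q

Computing entropies in bits:
H(P) = 1.3610
H(Q) = 1.5722

Distribution Q has higher entropy.

Intuition: The distribution closer to uniform (more spread out) has higher entropy.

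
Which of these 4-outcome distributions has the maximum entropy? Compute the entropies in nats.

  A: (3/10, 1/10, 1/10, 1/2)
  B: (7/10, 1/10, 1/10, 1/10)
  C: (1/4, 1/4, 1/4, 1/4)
C

For a discrete distribution over n outcomes, entropy is maximized by the uniform distribution.

Computing entropies:
H(A) = 1.1683 nats
H(B) = 0.9404 nats
H(C) = 1.3863 nats

The uniform distribution (where all probabilities equal 1/4) achieves the maximum entropy of log_e(4) = 1.3863 nats.

Distribution C has the highest entropy.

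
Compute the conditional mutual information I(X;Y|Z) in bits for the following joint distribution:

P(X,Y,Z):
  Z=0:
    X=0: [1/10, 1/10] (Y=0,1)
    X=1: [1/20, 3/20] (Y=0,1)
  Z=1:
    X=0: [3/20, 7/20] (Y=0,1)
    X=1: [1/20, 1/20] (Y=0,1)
0.0299 bits

Conditional mutual information: I(X;Y|Z) = H(X|Z) + H(Y|Z) - H(X,Y|Z)

H(Z) = 0.9710
H(X,Z) = 1.7610 → H(X|Z) = 0.7900
H(Y,Z) = 1.9037 → H(Y|Z) = 0.9328
H(X,Y,Z) = 2.6639 → H(X,Y|Z) = 1.6929

I(X;Y|Z) = 0.7900 + 0.9328 - 1.6929 = 0.0299 bits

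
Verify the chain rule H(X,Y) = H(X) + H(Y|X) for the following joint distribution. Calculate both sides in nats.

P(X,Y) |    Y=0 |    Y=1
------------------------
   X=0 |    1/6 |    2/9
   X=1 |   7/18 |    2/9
H(X,Y) = 1.3344, H(X) = 0.6682, H(Y|X) = 0.6661 (all in nats)

Chain rule: H(X,Y) = H(X) + H(Y|X)

Left side — joint entropy directly:
H(X,Y) = -Σ p(x,y) log p(x,y) = 1.3344 nats

Right side — compute H(Y|X) from the conditional distributions:
P(X) = (7/18, 11/18), so H(X) = 0.6682 nats
H(Y|X) = Σ_x P(X=x) · H(Y|X=x):
  P(Y|X=0) = (3/7, 4/7), H(Y|X=0) = 0.6829, weight P(X=0) = 7/18
  P(Y|X=1) = (7/11, 4/11), H(Y|X=1) = 0.6555, weight P(X=1) = 11/18
H(Y|X) = 0.6661 nats

H(X) + H(Y|X) = 0.6682 + 0.6661 = 1.3344 nats

Both sides equal 1.3344 nats. ✓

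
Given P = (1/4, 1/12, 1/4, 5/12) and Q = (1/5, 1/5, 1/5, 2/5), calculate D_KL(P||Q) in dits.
0.0242 dits

KL divergence: D_KL(P||Q) = Σ p(x) log(p(x)/q(x))

Computing term by term:
  x=0: 1/4 × log_10[(1/4)/(1/5)] = 1/4 × 0.0969 = 0.0242
  x=1: 1/12 × log_10[(1/12)/(1/5)] = 1/12 × -0.3802 = -0.0317
  x=2: 1/4 × log_10[(1/4)/(1/5)] = 1/4 × 0.0969 = 0.0242
  x=3: 5/12 × log_10[(5/12)/(2/5)] = 5/12 × 0.0177 = 0.0074

D_KL(P||Q) = 0.0242 dits

Note: KL divergence is always non-negative and equals 0 iff P = Q.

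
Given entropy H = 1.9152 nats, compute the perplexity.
6.7883

Perplexity is e^H (or exp(H) for natural log).

H = 1.9152 nats
Perplexity = e^1.9152 = 6.7883

Interpretation: The model's uncertainty is equivalent to choosing uniformly among 6.8 options.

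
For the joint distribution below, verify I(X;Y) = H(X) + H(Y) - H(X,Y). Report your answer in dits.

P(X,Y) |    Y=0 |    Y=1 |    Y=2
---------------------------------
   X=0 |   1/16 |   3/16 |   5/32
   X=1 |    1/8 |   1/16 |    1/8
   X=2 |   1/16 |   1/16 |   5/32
I(X;Y) = 0.0221 dits

Mutual information has multiple equivalent forms:
- I(X;Y) = H(X) - H(X|Y)
- I(X;Y) = H(Y) - H(Y|X)
- I(X;Y) = H(X) + H(Y) - H(X,Y)

Computing all quantities:
H(X) = 0.4717, H(Y) = 0.4654, H(X,Y) = 0.9150
H(X|Y) = 0.4496, H(Y|X) = 0.4433

Verification:
H(X) - H(X|Y) = 0.4717 - 0.4496 = 0.0221
H(Y) - H(Y|X) = 0.4654 - 0.4433 = 0.0221
H(X) + H(Y) - H(X,Y) = 0.4717 + 0.4654 - 0.9150 = 0.0221

All forms give I(X;Y) = 0.0221 dits. ✓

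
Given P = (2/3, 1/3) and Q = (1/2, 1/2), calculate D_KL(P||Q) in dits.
0.0246 dits

KL divergence: D_KL(P||Q) = Σ p(x) log(p(x)/q(x))

Computing term by term:
  x=0: 2/3 × log_10[(2/3)/(1/2)] = 2/3 × 0.1249 = 0.0833
  x=1: 1/3 × log_10[(1/3)/(1/2)] = 1/3 × -0.1761 = -0.0587

D_KL(P||Q) = 0.0246 dits

Note: KL divergence is always non-negative and equals 0 iff P = Q.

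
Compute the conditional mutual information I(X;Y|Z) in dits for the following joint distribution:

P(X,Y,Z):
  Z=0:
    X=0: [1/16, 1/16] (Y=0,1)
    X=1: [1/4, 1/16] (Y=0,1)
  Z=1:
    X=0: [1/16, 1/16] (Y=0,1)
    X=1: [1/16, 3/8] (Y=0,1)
0.0220 dits

Conditional mutual information: I(X;Y|Z) = H(X|Z) + H(Y|Z) - H(X,Y|Z)

H(Z) = 0.2976
H(X,Z) = 0.5407 → H(X|Z) = 0.2431
H(Y,Z) = 0.5407 → H(Y|Z) = 0.2431
H(X,Y,Z) = 0.7618 → H(X,Y|Z) = 0.4642

I(X;Y|Z) = 0.2431 + 0.2431 - 0.4642 = 0.0220 dits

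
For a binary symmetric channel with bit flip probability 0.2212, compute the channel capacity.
0.2376 bits

For a binary symmetric channel (BSC) with error probability p:
Capacity C = 1 - H(p) bits per symbol

where H(p) = -p log₂(p) - (1-p) log₂(1-p) is the binary entropy function.

H(0.2212) = 0.7624 bits
C = 1 - 0.7624 = 0.2376 bits per symbol

This means we can reliably transmit up to 0.2376 bits of information per channel use.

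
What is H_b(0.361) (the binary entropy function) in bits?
0.9435 bits

The binary entropy function is:
H(p) = -p log(p) - (1-p) log(1-p)

H(0.361) = -0.361 × log_2(0.361) - 0.639 × log_2(0.639)
H(0.361) = 0.9435 bits

Note: Binary entropy is maximized at p=0.5 (H=1 bit) and minimized at p=0 or p=1 (H=0).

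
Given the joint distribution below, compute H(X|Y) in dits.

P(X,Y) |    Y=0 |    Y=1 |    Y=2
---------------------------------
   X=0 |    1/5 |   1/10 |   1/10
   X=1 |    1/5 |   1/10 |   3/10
0.2783 dits

Using the chain rule: H(X|Y) = H(X,Y) - H(Y)

First, compute H(X,Y) = 0.7365 dits

Marginal P(Y) = (2/5, 1/5, 2/5)
H(Y) = 0.4581 dits

H(X|Y) = H(X,Y) - H(Y) = 0.7365 - 0.4581 = 0.2783 dits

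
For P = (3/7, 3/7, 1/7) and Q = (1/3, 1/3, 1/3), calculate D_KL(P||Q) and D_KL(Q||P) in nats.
D_KL(P||Q) = 0.0944, D_KL(Q||P) = 0.1149

KL divergence is not symmetric: D_KL(P||Q) ≠ D_KL(Q||P) in general.

D_KL(P||Q) = 0.0944 nats
D_KL(Q||P) = 0.1149 nats

No, they are not equal!

This asymmetry is why KL divergence is not a true distance metric.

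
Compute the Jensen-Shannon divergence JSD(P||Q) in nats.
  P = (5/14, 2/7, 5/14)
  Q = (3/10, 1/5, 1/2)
0.0110 nats

Jensen-Shannon divergence is:
JSD(P||Q) = 0.5 × D_KL(P||M) + 0.5 × D_KL(Q||M)
where M = 0.5 × (P + Q) is the mixture distribution.

M = 0.5 × (5/14, 2/7, 5/14) + 0.5 × (3/10, 1/5, 1/2) = (0.328571, 0.242857, 3/7)

D_KL(P||M) = 0.0111 nats
D_KL(Q||M) = 0.0110 nats

JSD(P||Q) = 0.5 × 0.0111 + 0.5 × 0.0110 = 0.0110 nats

Unlike KL divergence, JSD is symmetric and bounded: 0 ≤ JSD ≤ log(2).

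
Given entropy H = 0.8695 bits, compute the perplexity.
1.8270

Perplexity is 2^H (or exp(H) for natural log).

H = 0.8695 bits
Perplexity = 2^0.8695 = 1.8270

Interpretation: The model's uncertainty is equivalent to choosing uniformly among 1.8 options.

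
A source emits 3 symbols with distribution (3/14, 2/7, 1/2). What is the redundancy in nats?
0.0640 nats

Redundancy measures how far a source is from maximum entropy:
R = H_max - H(X)

Maximum entropy for 3 symbols: H_max = log_e(3) = 1.0986 nats
Actual entropy: H(X) = 1.0346 nats
Redundancy: R = 1.0986 - 1.0346 = 0.0640 nats

This redundancy represents potential for compression: the source could be compressed by 0.0640 nats per symbol.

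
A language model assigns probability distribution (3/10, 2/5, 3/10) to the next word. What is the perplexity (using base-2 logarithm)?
2.9710

Perplexity is 2^H (or exp(H) for natural log).

First, H = -Σ p log p = 1.5710 bits
Perplexity = 2^1.5710 = 2.9710

Interpretation: The model's uncertainty is equivalent to choosing uniformly among 3.0 options.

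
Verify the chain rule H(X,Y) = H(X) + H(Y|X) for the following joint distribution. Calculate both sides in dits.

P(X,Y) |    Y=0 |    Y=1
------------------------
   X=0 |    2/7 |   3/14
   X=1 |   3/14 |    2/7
H(X,Y) = 0.5976, H(X) = 0.3010, H(Y|X) = 0.2966 (all in dits)

Chain rule: H(X,Y) = H(X) + H(Y|X)

Left side — joint entropy directly:
H(X,Y) = -Σ p(x,y) log p(x,y) = 0.5976 dits

Right side — compute H(Y|X) from the conditional distributions:
P(X) = (1/2, 1/2), so H(X) = 0.3010 dits
H(Y|X) = Σ_x P(X=x) · H(Y|X=x):
  P(Y|X=0) = (4/7, 3/7), H(Y|X=0) = 0.2966, weight P(X=0) = 1/2
  P(Y|X=1) = (3/7, 4/7), H(Y|X=1) = 0.2966, weight P(X=1) = 1/2
H(Y|X) = 0.2966 dits

H(X) + H(Y|X) = 0.3010 + 0.2966 = 0.5976 dits

Both sides equal 0.5976 dits. ✓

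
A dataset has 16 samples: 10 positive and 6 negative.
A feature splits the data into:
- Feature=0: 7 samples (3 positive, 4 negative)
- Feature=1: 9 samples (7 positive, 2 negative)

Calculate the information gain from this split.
0.0935 bits

Information Gain = H(Y) - H(Y|Feature)

Before split:
P(positive) = 10/16 = 0.6250
H(Y) = 0.9544 bits

After split:
Feature=0: H = 0.9852 bits (weight = 7/16)
Feature=1: H = 0.7642 bits (weight = 9/16)
H(Y|Feature) = (7/16)×0.9852 + (9/16)×0.7642 = 0.8609 bits

Information Gain = 0.9544 - 0.8609 = 0.0935 bits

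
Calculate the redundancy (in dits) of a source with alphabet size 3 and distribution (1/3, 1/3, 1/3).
0.0000 dits

Redundancy measures how far a source is from maximum entropy:
R = H_max - H(X)

Maximum entropy for 3 symbols: H_max = log_10(3) = 0.4771 dits
Actual entropy: H(X) = 0.4771 dits
Redundancy: R = 0.4771 - 0.4771 = 0.0000 dits

This redundancy represents potential for compression: the source could be compressed by 0.0000 dits per symbol.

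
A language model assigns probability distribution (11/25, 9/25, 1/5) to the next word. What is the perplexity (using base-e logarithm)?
2.8603

Perplexity is e^H (or exp(H) for natural log).

First, H = -Σ p log p = 1.0509 nats
Perplexity = e^1.0509 = 2.8603

Interpretation: The model's uncertainty is equivalent to choosing uniformly among 2.9 options.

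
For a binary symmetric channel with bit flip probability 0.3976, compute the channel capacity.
0.0305 bits

For a binary symmetric channel (BSC) with error probability p:
Capacity C = 1 - H(p) bits per symbol

where H(p) = -p log₂(p) - (1-p) log₂(1-p) is the binary entropy function.

H(0.3976) = 0.9695 bits
C = 1 - 0.9695 = 0.0305 bits per symbol

This means we can reliably transmit up to 0.0305 bits of information per channel use.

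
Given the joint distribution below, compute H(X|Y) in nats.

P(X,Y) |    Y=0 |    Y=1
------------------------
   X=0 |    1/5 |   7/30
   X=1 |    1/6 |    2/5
0.6694 nats

Using the chain rule: H(X|Y) = H(X,Y) - H(Y)

First, compute H(X,Y) = 1.3266 nats

Marginal P(Y) = (11/30, 19/30)
H(Y) = 0.6572 nats

H(X|Y) = H(X,Y) - H(Y) = 1.3266 - 0.6572 = 0.6694 nats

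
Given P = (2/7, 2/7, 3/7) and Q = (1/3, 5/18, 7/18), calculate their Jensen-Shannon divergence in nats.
0.0014 nats

Jensen-Shannon divergence is:
JSD(P||Q) = 0.5 × D_KL(P||M) + 0.5 × D_KL(Q||M)
where M = 0.5 × (P + Q) is the mixture distribution.

M = 0.5 × (2/7, 2/7, 3/7) + 0.5 × (1/3, 5/18, 7/18) = (0.309524, 0.281746, 0.40873)

D_KL(P||M) = 0.0014 nats
D_KL(Q||M) = 0.0014 nats

JSD(P||Q) = 0.5 × 0.0014 + 0.5 × 0.0014 = 0.0014 nats

Unlike KL divergence, JSD is symmetric and bounded: 0 ≤ JSD ≤ log(2).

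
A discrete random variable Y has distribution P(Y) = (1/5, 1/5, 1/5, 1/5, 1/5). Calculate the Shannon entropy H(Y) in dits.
0.6990 dits

Shannon entropy is H(X) = -Σ p(x) log p(x).

For P = (1/5, 1/5, 1/5, 1/5, 1/5):
H = -1/5 × log_10(1/5) -1/5 × log_10(1/5) -1/5 × log_10(1/5) -1/5 × log_10(1/5) -1/5 × log_10(1/5)
H = 0.6990 dits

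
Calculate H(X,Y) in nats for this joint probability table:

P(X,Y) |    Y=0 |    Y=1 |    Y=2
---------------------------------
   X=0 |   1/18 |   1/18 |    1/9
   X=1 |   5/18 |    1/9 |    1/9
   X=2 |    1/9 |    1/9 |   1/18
2.0582 nats

Joint entropy is H(X,Y) = -Σ_{x,y} p(x,y) log p(x,y).

Summing over all non-zero entries:
H(X,Y) = -[1/18·log_e(1/18) + 1/18·log_e(1/18) + 1/9·log_e(1/9) + 5/18·log_e(5/18) + 1/9·log_e(1/9) + 1/9·log_e(1/9) + 1/9·log_e(1/9) + 1/9·log_e(1/9) + 1/18·log_e(1/18)]
H(X,Y) = 2.0582 nats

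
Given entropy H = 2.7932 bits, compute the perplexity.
6.9317

Perplexity is 2^H (or exp(H) for natural log).

H = 2.7932 bits
Perplexity = 2^2.7932 = 6.9317

Interpretation: The model's uncertainty is equivalent to choosing uniformly among 6.9 options.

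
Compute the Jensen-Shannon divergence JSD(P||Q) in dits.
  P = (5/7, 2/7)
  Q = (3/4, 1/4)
0.0004 dits

Jensen-Shannon divergence is:
JSD(P||Q) = 0.5 × D_KL(P||M) + 0.5 × D_KL(Q||M)
where M = 0.5 × (P + Q) is the mixture distribution.

M = 0.5 × (5/7, 2/7) + 0.5 × (3/4, 1/4) = (0.732143, 0.267857)

D_KL(P||M) = 0.0003 dits
D_KL(Q||M) = 0.0004 dits

JSD(P||Q) = 0.5 × 0.0003 + 0.5 × 0.0004 = 0.0004 dits

Unlike KL divergence, JSD is symmetric and bounded: 0 ≤ JSD ≤ log(2).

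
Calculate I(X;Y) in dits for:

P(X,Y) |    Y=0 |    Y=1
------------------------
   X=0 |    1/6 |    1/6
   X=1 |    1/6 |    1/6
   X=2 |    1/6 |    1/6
0.0000 dits

Mutual information: I(X;Y) = H(X) + H(Y) - H(X,Y)

Marginals:
P(X) = (1/3, 1/3, 1/3), H(X) = 0.4771 dits
P(Y) = (1/2, 1/2), H(Y) = 0.3010 dits

Joint entropy: H(X,Y) = 0.7782 dits

I(X;Y) = 0.4771 + 0.3010 - 0.7782 = 0.0000 dits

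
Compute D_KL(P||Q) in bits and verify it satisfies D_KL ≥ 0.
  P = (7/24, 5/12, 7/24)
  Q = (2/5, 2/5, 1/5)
0.0504 bits

KL divergence satisfies the Gibbs inequality: D_KL(P||Q) ≥ 0 for all distributions P, Q.

D_KL(P||Q) = Σ p(x) log(p(x)/q(x))
Term by term:
  x=0: 7/24 × log_2[(7/24)/(2/5)] = -0.1329
  x=1: 5/12 × log_2[(5/12)/(2/5)] = 0.0245
  x=2: 7/24 × log_2[(7/24)/(1/5)] = 0.1588
D_KL(P||Q) = 0.0504 bits

D_KL(P||Q) = 0.0504 ≥ 0 ✓

This non-negativity is a fundamental property: relative entropy cannot be negative because it measures how different Q is from P.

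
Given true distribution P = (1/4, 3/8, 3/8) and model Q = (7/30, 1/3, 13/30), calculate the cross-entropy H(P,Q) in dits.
0.4731 dits

Cross-entropy: H(P,Q) = -Σ p(x) log q(x)

Alternatively: H(P,Q) = H(P) + D_KL(P||Q)
H(P) = 0.4700 dits
D_KL(P||Q) = 0.0031 dits

H(P,Q) = 0.4700 + 0.0031 = 0.4731 dits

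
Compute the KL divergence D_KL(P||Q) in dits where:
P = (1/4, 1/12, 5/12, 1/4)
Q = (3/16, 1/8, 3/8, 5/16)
0.0114 dits

KL divergence: D_KL(P||Q) = Σ p(x) log(p(x)/q(x))

Computing term by term:
  x=0: 1/4 × log_10[(1/4)/(3/16)] = 1/4 × 0.1249 = 0.0312
  x=1: 1/12 × log_10[(1/12)/(1/8)] = 1/12 × -0.1761 = -0.0147
  x=2: 5/12 × log_10[(5/12)/(3/8)] = 5/12 × 0.0458 = 0.0191
  x=3: 1/4 × log_10[(1/4)/(5/16)] = 1/4 × -0.0969 = -0.0242

D_KL(P||Q) = 0.0114 dits

Note: KL divergence is always non-negative and equals 0 iff P = Q.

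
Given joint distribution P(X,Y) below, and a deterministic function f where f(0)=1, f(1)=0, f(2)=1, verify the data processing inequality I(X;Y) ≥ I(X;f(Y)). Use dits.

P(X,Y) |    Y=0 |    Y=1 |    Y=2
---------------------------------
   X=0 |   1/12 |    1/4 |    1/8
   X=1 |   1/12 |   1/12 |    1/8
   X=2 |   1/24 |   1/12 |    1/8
I(X;Y) = 0.0156, I(X;f(Y)) = 0.0129, inequality holds: 0.0156 ≥ 0.0129

Data Processing Inequality: For any Markov chain X → Y → Z, we have I(X;Y) ≥ I(X;Z).

Here Z = f(Y) is a deterministic function of Y, forming X → Y → Z.

Original I(X;Y) = 0.0156 dits

After applying f:
P(X,Z) where Z=f(Y):
- P(X,Z=0) = P(X,Y=1)
- P(X,Z=1) = P(X,Y=0) + P(X,Y=2)

I(X;Z) = I(X;f(Y)) = 0.0129 dits

Verification: 0.0156 ≥ 0.0129 ✓

Information cannot be created by processing; the function f can only lose information about X.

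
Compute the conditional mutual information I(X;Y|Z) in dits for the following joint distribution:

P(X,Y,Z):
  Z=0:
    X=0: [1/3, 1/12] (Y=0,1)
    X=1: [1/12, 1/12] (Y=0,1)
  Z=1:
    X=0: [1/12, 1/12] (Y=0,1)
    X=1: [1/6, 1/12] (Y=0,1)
0.0133 dits

Conditional mutual information: I(X;Y|Z) = H(X|Z) + H(Y|Z) - H(X,Y|Z)

H(Z) = 0.2950
H(X,Z) = 0.5683 → H(X|Z) = 0.2734
H(Y,Z) = 0.5683 → H(Y|Z) = 0.2734
H(X,Y,Z) = 0.8283 → H(X,Y|Z) = 0.5334

I(X;Y|Z) = 0.2734 + 0.2734 - 0.5334 = 0.0133 dits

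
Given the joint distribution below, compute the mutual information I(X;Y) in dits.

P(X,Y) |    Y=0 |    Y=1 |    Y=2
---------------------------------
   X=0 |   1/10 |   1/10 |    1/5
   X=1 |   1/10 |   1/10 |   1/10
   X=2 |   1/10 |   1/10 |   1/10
0.0060 dits

Mutual information: I(X;Y) = H(X) + H(Y) - H(X,Y)

Marginals:
P(X) = (2/5, 3/10, 3/10), H(X) = 0.4729 dits
P(Y) = (3/10, 3/10, 2/5), H(Y) = 0.4729 dits

Joint entropy: H(X,Y) = 0.9398 dits

I(X;Y) = 0.4729 + 0.4729 - 0.9398 = 0.0060 dits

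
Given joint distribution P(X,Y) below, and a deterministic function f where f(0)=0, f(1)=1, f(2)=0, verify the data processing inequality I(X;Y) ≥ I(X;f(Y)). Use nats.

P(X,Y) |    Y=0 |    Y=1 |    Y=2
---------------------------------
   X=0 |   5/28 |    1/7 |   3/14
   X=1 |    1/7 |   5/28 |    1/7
I(X;Y) = 0.0086, I(X;f(Y)) = 0.0079, inequality holds: 0.0086 ≥ 0.0079

Data Processing Inequality: For any Markov chain X → Y → Z, we have I(X;Y) ≥ I(X;Z).

Here Z = f(Y) is a deterministic function of Y, forming X → Y → Z.

Original I(X;Y) = 0.0086 nats

After applying f:
P(X,Z) where Z=f(Y):
- P(X,Z=0) = P(X,Y=0) + P(X,Y=2)
- P(X,Z=1) = P(X,Y=1)

I(X;Z) = I(X;f(Y)) = 0.0079 nats

Verification: 0.0086 ≥ 0.0079 ✓

Information cannot be created by processing; the function f can only lose information about X.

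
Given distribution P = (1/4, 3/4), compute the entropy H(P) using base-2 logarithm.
0.8113 bits

Shannon entropy is H(X) = -Σ p(x) log p(x).

For P = (1/4, 3/4):
H = -1/4 × log_2(1/4) -3/4 × log_2(3/4)
H = 0.8113 bits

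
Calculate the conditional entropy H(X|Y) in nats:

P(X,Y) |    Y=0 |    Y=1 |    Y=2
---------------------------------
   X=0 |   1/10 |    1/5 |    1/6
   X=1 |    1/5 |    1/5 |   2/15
0.6743 nats

Using the chain rule: H(X|Y) = H(X,Y) - H(Y)

First, compute H(X,Y) = 1.7632 nats

Marginal P(Y) = (3/10, 2/5, 3/10)
H(Y) = 1.0889 nats

H(X|Y) = H(X,Y) - H(Y) = 1.7632 - 1.0889 = 0.6743 nats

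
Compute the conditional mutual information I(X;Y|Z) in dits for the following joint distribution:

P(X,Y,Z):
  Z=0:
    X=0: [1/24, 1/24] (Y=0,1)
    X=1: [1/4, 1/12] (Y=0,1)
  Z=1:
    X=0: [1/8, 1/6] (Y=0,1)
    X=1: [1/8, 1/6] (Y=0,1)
0.0040 dits

Conditional mutual information: I(X;Y|Z) = H(X|Z) + H(Y|Z) - H(X,Y|Z)

H(Z) = 0.2950
H(X,Z) = 0.5611 → H(X|Z) = 0.2662
H(Y,Z) = 0.5785 → H(Y|Z) = 0.2835
H(X,Y,Z) = 0.8406 → H(X,Y|Z) = 0.5457

I(X;Y|Z) = 0.2662 + 0.2835 - 0.5457 = 0.0040 dits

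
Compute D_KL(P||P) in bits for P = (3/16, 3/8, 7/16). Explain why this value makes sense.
0.0000 bits

KL divergence satisfies the Gibbs inequality: D_KL(P||Q) ≥ 0 for all distributions P, Q.

D_KL(P||Q) = Σ p(x) log(p(x)/q(x))
Each term is p(x) × log_2(p(x)/p(x)) = p(x) × log_2(1) = 0, so the sum is 0.
D_KL(P||Q) = 0.0000 bits

When P = Q, the KL divergence is exactly 0, as there is no 'divergence' between identical distributions.

This non-negativity is a fundamental property: relative entropy cannot be negative because it measures how different Q is from P.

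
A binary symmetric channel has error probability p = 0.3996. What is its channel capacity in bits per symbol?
0.0293 bits

For a binary symmetric channel (BSC) with error probability p:
Capacity C = 1 - H(p) bits per symbol

where H(p) = -p log₂(p) - (1-p) log₂(1-p) is the binary entropy function.

H(0.3996) = 0.9707 bits
C = 1 - 0.9707 = 0.0293 bits per symbol

This means we can reliably transmit up to 0.0293 bits of information per channel use.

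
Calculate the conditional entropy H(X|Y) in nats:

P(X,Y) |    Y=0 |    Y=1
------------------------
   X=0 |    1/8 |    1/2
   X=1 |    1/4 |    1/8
0.5514 nats

Using the chain rule: H(X|Y) = H(X,Y) - H(Y)

First, compute H(X,Y) = 1.2130 nats

Marginal P(Y) = (3/8, 5/8)
H(Y) = 0.6616 nats

H(X|Y) = H(X,Y) - H(Y) = 1.2130 - 0.6616 = 0.5514 nats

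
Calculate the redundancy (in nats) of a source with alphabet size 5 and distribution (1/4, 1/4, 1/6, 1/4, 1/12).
0.0640 nats

Redundancy measures how far a source is from maximum entropy:
R = H_max - H(X)

Maximum entropy for 5 symbols: H_max = log_e(5) = 1.6094 nats
Actual entropy: H(X) = 1.5454 nats
Redundancy: R = 1.6094 - 1.5454 = 0.0640 nats

This redundancy represents potential for compression: the source could be compressed by 0.0640 nats per symbol.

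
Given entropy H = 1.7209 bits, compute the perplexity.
3.2964

Perplexity is 2^H (or exp(H) for natural log).

H = 1.7209 bits
Perplexity = 2^1.7209 = 3.2964

Interpretation: The model's uncertainty is equivalent to choosing uniformly among 3.3 options.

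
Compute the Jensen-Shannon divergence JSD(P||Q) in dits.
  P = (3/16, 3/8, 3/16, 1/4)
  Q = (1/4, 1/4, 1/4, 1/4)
0.0047 dits

Jensen-Shannon divergence is:
JSD(P||Q) = 0.5 × D_KL(P||M) + 0.5 × D_KL(Q||M)
where M = 0.5 × (P + Q) is the mixture distribution.

M = 0.5 × (3/16, 3/8, 3/16, 1/4) + 0.5 × (1/4, 1/4, 1/4, 1/4) = (7/32, 5/16, 7/32, 1/4)

D_KL(P||M) = 0.0046 dits
D_KL(Q||M) = 0.0048 dits

JSD(P||Q) = 0.5 × 0.0046 + 0.5 × 0.0048 = 0.0047 dits

Unlike KL divergence, JSD is symmetric and bounded: 0 ≤ JSD ≤ log(2).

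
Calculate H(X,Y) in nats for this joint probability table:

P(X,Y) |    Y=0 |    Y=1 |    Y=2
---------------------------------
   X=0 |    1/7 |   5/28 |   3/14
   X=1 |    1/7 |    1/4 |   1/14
1.7288 nats

Joint entropy is H(X,Y) = -Σ_{x,y} p(x,y) log p(x,y).

Summing over all non-zero entries:
H(X,Y) = -[1/7·log_e(1/7) + 5/28·log_e(5/28) + 3/14·log_e(3/14) + 1/7·log_e(1/7) + 1/4·log_e(1/4) + 1/14·log_e(1/14)]
H(X,Y) = 1.7288 nats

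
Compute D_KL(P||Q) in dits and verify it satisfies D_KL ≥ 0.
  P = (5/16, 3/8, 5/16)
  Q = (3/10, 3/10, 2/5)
0.0084 dits

KL divergence satisfies the Gibbs inequality: D_KL(P||Q) ≥ 0 for all distributions P, Q.

D_KL(P||Q) = Σ p(x) log(p(x)/q(x))
Term by term:
  x=0: 5/16 × log_10[(5/16)/(3/10)] = 0.0055
  x=1: 3/8 × log_10[(3/8)/(3/10)] = 0.0363
  x=2: 5/16 × log_10[(5/16)/(2/5)] = -0.0335
D_KL(P||Q) = 0.0084 dits

D_KL(P||Q) = 0.0084 ≥ 0 ✓

This non-negativity is a fundamental property: relative entropy cannot be negative because it measures how different Q is from P.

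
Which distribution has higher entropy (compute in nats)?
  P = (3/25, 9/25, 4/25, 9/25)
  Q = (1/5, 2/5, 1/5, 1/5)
Q

Computing entropies in nats:
H(P) = 1.2832
H(Q) = 1.3322

Distribution Q has higher entropy.

Intuition: The distribution closer to uniform (more spread out) has higher entropy.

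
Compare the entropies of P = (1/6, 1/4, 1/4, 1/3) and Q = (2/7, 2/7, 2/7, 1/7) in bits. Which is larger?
P

Computing entropies in bits:
H(P) = 1.9591
H(Q) = 1.9502

Distribution P has higher entropy.

Intuition: The distribution closer to uniform (more spread out) has higher entropy.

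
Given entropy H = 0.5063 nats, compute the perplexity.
1.6591

Perplexity is e^H (or exp(H) for natural log).

H = 0.5063 nats
Perplexity = e^0.5063 = 1.6591

Interpretation: The model's uncertainty is equivalent to choosing uniformly among 1.7 options.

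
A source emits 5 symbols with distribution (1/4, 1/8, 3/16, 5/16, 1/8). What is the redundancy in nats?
0.0656 nats

Redundancy measures how far a source is from maximum entropy:
R = H_max - H(X)

Maximum entropy for 5 symbols: H_max = log_e(5) = 1.6094 nats
Actual entropy: H(X) = 1.5438 nats
Redundancy: R = 1.6094 - 1.5438 = 0.0656 nats

This redundancy represents potential for compression: the source could be compressed by 0.0656 nats per symbol.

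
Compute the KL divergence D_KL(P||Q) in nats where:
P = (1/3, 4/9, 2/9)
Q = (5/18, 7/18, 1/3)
0.0300 nats

KL divergence: D_KL(P||Q) = Σ p(x) log(p(x)/q(x))

Computing term by term:
  x=0: 1/3 × log_e[(1/3)/(5/18)] = 1/3 × 0.1823 = 0.0608
  x=1: 4/9 × log_e[(4/9)/(7/18)] = 4/9 × 0.1335 = 0.0593
  x=2: 2/9 × log_e[(2/9)/(1/3)] = 2/9 × -0.4055 = -0.0901

D_KL(P||Q) = 0.0300 nats

Note: KL divergence is always non-negative and equals 0 iff P = Q.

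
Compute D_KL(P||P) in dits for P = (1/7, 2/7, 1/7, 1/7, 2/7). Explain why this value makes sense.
0.0000 dits

KL divergence satisfies the Gibbs inequality: D_KL(P||Q) ≥ 0 for all distributions P, Q.

D_KL(P||Q) = Σ p(x) log(p(x)/q(x))
Each term is p(x) × log_10(p(x)/p(x)) = p(x) × log_10(1) = 0, so the sum is 0.
D_KL(P||Q) = 0.0000 dits

When P = Q, the KL divergence is exactly 0, as there is no 'divergence' between identical distributions.

This non-negativity is a fundamental property: relative entropy cannot be negative because it measures how different Q is from P.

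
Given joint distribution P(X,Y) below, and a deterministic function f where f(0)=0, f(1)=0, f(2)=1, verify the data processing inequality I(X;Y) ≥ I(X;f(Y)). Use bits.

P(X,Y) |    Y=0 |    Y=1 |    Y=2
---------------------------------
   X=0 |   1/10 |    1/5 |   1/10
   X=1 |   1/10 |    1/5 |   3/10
I(X;Y) = 0.0464, I(X;f(Y)) = 0.0464, inequality holds: 0.0464 ≥ 0.0464

Data Processing Inequality: For any Markov chain X → Y → Z, we have I(X;Y) ≥ I(X;Z).

Here Z = f(Y) is a deterministic function of Y, forming X → Y → Z.

Original I(X;Y) = 0.0464 bits

After applying f:
P(X,Z) where Z=f(Y):
- P(X,Z=0) = P(X,Y=0) + P(X,Y=1)
- P(X,Z=1) = P(X,Y=2)

I(X;Z) = I(X;f(Y)) = 0.0464 bits

Verification: 0.0464 ≥ 0.0464 ✓

Information cannot be created by processing; the function f can only lose information about X.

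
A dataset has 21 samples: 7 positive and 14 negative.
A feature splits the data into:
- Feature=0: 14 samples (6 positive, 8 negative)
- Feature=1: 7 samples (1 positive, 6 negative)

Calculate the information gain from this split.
0.0643 bits

Information Gain = H(Y) - H(Y|Feature)

Before split:
P(positive) = 7/21 = 0.3333
H(Y) = 0.9183 bits

After split:
Feature=0: H = 0.9852 bits (weight = 14/21)
Feature=1: H = 0.5917 bits (weight = 7/21)
H(Y|Feature) = (14/21)×0.9852 + (7/21)×0.5917 = 0.8540 bits

Information Gain = 0.9183 - 0.8540 = 0.0643 bits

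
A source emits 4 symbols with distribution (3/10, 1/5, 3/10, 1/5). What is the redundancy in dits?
0.0087 dits

Redundancy measures how far a source is from maximum entropy:
R = H_max - H(X)

Maximum entropy for 4 symbols: H_max = log_10(4) = 0.6021 dits
Actual entropy: H(X) = 0.5933 dits
Redundancy: R = 0.6021 - 0.5933 = 0.0087 dits

This redundancy represents potential for compression: the source could be compressed by 0.0087 dits per symbol.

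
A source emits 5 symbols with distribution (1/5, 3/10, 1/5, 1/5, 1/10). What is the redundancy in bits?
0.0755 bits

Redundancy measures how far a source is from maximum entropy:
R = H_max - H(X)

Maximum entropy for 5 symbols: H_max = log_2(5) = 2.3219 bits
Actual entropy: H(X) = 2.2464 bits
Redundancy: R = 2.3219 - 2.2464 = 0.0755 bits

This redundancy represents potential for compression: the source could be compressed by 0.0755 bits per symbol.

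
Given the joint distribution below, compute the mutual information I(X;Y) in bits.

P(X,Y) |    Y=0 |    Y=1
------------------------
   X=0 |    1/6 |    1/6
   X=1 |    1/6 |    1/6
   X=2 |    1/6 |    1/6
0.0000 bits

Mutual information: I(X;Y) = H(X) + H(Y) - H(X,Y)

Marginals:
P(X) = (1/3, 1/3, 1/3), H(X) = 1.5850 bits
P(Y) = (1/2, 1/2), H(Y) = 1.0000 bits

Joint entropy: H(X,Y) = 2.5850 bits

I(X;Y) = 1.5850 + 1.0000 - 2.5850 = 0.0000 bits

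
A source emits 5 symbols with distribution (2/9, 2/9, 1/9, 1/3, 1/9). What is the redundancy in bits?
0.1248 bits

Redundancy measures how far a source is from maximum entropy:
R = H_max - H(X)

Maximum entropy for 5 symbols: H_max = log_2(5) = 2.3219 bits
Actual entropy: H(X) = 2.1972 bits
Redundancy: R = 2.3219 - 2.1972 = 0.1248 bits

This redundancy represents potential for compression: the source could be compressed by 0.1248 bits per symbol.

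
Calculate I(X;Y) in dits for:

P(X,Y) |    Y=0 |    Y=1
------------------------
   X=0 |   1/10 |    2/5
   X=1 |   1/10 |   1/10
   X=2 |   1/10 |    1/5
0.0135 dits

Mutual information: I(X;Y) = H(X) + H(Y) - H(X,Y)

Marginals:
P(X) = (1/2, 1/5, 3/10), H(X) = 0.4472 dits
P(Y) = (3/10, 7/10), H(Y) = 0.2653 dits

Joint entropy: H(X,Y) = 0.6990 dits

I(X;Y) = 0.4472 + 0.2653 - 0.6990 = 0.0135 dits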